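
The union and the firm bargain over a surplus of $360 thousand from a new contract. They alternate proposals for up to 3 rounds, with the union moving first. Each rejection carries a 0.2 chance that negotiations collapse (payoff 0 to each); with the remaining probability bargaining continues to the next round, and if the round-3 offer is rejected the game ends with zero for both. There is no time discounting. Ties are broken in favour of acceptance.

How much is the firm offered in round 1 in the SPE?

57.6

By backward induction:
Round 3 (the union proposes): rejection yields 0 for the firm; the union offers 0 and keeps 360.
Round 2 (the firm proposes): rejecting gives the union an expected 0.8 × 360 = 288. The firm offers 288 and keeps 360 − 288 = 72.
Round 1 (the union proposes): rejecting gives the firm an expected 0.8 × 72 = 57.6; the union offers that and keeps 302.4.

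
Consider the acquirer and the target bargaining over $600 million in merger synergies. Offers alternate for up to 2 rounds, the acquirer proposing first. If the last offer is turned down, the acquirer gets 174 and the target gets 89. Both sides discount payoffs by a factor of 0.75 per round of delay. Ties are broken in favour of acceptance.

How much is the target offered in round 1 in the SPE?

319.5

Solve by backward induction from round 2.
Round 2 (the target proposes): the acquirer gets 174 if talks fail, so the target offers 174 and keeps 426.
Round 1 (the acquirer proposes): the target can get 426 next round, worth 0.75 × 426 = 319.5 now; the acquirer offers that and keeps 280.5.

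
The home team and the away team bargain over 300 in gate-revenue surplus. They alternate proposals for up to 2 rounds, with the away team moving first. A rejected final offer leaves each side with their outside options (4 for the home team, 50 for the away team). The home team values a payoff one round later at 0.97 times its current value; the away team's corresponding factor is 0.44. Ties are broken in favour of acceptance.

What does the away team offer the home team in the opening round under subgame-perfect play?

Solve by backward induction from round 2.
Round 2 (the home team proposes): the away team gets 50 if talks fail, so the home team offers 50 and keeps 250.
Round 1 (the away team proposes): the home team can get 250 next round, worth 0.97 × 250 = 242.5 now. The away team offers 242.5 and keeps 300 − 242.5 = 57.5.

242.5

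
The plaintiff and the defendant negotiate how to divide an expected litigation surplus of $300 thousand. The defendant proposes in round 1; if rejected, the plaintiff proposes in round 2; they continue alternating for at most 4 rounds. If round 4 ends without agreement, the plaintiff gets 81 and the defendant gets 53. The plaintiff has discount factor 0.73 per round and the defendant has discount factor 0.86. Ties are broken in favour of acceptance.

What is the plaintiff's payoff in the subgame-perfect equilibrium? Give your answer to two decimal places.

Round 4 (the plaintiff proposes): the defendant gets 53 if talks fail, so the plaintiff offers 53 and keeps 247.
Round 3 (the defendant proposes): the plaintiff can get 247 next round, worth 0.73 × 247 = 180.31 now. The defendant offers 180.31 and keeps 300 − 180.31 = 119.69.
Round 2 (the plaintiff proposes): the defendant can get 119.69 next round, worth 0.86 × 119.69 = 102.9334 now; the plaintiff offers that and keeps 197.0666.
Round 1 (the defendant proposes): the plaintiff can get 197.0666 next round, worth 0.73 × 197.0666 = 143.858618 now; the defendant offers that and keeps 156.141382.

143.86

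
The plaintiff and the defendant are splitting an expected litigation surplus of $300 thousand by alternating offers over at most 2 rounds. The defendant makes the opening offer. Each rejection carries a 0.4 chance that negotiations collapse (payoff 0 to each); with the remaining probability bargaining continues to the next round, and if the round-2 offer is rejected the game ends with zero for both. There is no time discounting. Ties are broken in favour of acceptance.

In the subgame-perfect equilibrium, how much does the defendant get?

120

Round 2 (the plaintiff proposes): the defendant will accept anything ≥ 0, so the plaintiff offers 0 and keeps 300.
Round 1 (the defendant proposes): rejecting gives the plaintiff an expected 0.6 × 300 = 180. The defendant offers 180 and keeps 300 − 180 = 120.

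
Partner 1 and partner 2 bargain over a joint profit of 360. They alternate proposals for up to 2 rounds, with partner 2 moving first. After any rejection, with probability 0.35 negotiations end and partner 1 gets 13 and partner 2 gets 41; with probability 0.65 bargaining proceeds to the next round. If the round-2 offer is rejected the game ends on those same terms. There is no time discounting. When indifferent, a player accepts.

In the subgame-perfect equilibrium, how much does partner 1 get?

211.9

Round 2 (partner 1 proposes): partner 2 gets 41 if talks fail, so partner 1 offers 41 and keeps 319.
Round 1 (partner 2 proposes): rejecting gives partner 1 an expected 0.65 × 319 + 0.35 × 13 = 211.9. Partner 2 offers 211.9 and keeps 360 − 211.9 = 148.1.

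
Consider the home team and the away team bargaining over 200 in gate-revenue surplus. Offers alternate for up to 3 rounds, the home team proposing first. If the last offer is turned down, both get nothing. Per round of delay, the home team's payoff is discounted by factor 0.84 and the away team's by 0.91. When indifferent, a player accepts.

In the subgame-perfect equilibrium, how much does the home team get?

170.88

Round 3 (the home team proposes): rejection yields 0 for the away team; the home team offers 0 and keeps 200.
Round 2 (the away team proposes): the home team can get 200 next round, worth 0.84 × 200 = 168 now; the away team offers that and keeps 32.
Round 1 (the home team proposes): the away team can get 32 next round, worth 0.91 × 32 = 29.12 now. The home team offers 29.12 and keeps 200 − 29.12 = 170.88.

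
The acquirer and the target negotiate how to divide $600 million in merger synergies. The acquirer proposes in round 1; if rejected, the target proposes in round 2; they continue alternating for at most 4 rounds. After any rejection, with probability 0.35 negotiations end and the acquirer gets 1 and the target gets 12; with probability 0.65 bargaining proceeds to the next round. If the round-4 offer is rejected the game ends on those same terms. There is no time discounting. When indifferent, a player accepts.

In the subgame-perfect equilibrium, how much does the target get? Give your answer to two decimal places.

Round 4 (the target proposes): the acquirer gets 1 if talks fail, so the target offers 1 and keeps 599.
Round 3 (the acquirer proposes): rejecting gives the target an expected 0.65 × 599 + 0.35 × 12 = 393.55, so the acquirer offers 393.55, keeping 206.45.
Round 2 (the target proposes): rejecting gives the acquirer an expected 0.65 × 206.45 + 0.35 × 1 = 134.5425, so the target offers 134.5425, keeping 465.4575.
Round 1 (the acquirer proposes): rejecting gives the target an expected 0.65 × 465.4575 + 0.35 × 12 = 306.747375. The acquirer offers 306.747375 and keeps 600 − 306.747375 = 293.252625.

306.75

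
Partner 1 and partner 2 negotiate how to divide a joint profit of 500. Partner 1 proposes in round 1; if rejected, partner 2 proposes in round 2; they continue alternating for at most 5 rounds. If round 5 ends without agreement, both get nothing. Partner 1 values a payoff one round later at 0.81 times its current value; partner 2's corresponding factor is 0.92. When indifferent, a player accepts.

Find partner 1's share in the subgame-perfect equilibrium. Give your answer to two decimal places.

347.47

Round 5 (partner 1 proposes): rejection yields 0 for partner 2; partner 1 offers 0 and keeps 500.
Round 4 (partner 2 proposes): partner 1 can get 500 next round, worth 0.81 × 500 = 405 now, so partner 2 offers 405, keeping 95.
Round 3 (partner 1 proposes): partner 2 can get 95 next round, worth 0.92 × 95 = 87.4 now; partner 1 offers that and keeps 412.6.
Round 2 (partner 2 proposes): partner 1 can get 412.6 next round, worth 0.81 × 412.6 = 334.206 now, so partner 2 offers 334.206, keeping 165.794.
Round 1 (partner 1 proposes): partner 2 can get 165.794 next round, worth 0.92 × 165.794 = 152.53048 now; partner 1 offers that and keeps 347.46952.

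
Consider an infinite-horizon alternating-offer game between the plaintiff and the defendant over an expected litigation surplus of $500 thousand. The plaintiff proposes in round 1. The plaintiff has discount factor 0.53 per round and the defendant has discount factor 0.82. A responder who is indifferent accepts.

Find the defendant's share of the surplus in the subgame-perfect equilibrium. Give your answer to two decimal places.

340.82

Let x be the plaintiff's share when the plaintiff proposes and y be the defendant's share when the defendant proposes.
The defendant accepts iff offered ≥ 0.82·y, so x = 500 − 0.82y. Symmetrically y = 500 − 0.53x.
Substituting: x = 500 − 0.82(500 − 0.53x), giving x(1 − 0.53·0.82) = 500(1 − 0.82).
So x = 500 × 0.18 / 0.5654 ≈ 159.1793, and the defendant receives 500 − x ≈ 340.8207.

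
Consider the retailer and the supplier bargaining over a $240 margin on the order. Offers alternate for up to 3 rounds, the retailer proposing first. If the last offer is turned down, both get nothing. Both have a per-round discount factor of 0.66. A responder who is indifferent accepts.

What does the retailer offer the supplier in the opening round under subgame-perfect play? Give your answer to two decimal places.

Work backward from the last round.
Round 3 (the retailer proposes): the supplier will accept anything ≥ 0, so the retailer offers 0 and keeps 240.
Round 2 (the supplier proposes): the retailer can get 240 next round, worth 0.66 × 240 = 158.4 now, so the supplier offers 158.4, keeping 81.6.
Round 1 (the retailer proposes): the supplier can get 81.6 next round, worth 0.66 × 81.6 = 53.856 now; the retailer offers that and keeps 186.144.

53.86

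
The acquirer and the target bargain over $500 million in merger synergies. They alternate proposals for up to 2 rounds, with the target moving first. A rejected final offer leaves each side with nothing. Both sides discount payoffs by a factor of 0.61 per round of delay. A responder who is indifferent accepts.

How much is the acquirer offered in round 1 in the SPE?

Round 2 (the acquirer proposes): rejection yields 0 for the target; the acquirer offers 0 and keeps 500.
Round 1 (the target proposes): the acquirer can get 500 next round, worth 0.61 × 500 = 305 now, so the target offers 305, keeping 195.

305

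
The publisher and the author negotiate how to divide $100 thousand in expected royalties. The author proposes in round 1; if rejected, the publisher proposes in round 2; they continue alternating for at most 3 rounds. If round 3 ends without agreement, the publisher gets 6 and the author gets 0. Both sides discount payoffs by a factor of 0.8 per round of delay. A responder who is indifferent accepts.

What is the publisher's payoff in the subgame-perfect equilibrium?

Work backward from the last round.
Round 3 (the author proposes): the publisher gets 6 if talks fail, so the author offers 6 and keeps 94.
Round 2 (the publisher proposes): the author can get 94 next round, worth 0.8 × 94 = 75.2 now, so the publisher offers 75.2, keeping 24.8.
Round 1 (the author proposes): the publisher can get 24.8 next round, worth 0.8 × 24.8 = 19.84 now. The author offers 19.84 and keeps 100 − 19.84 = 80.16.

19.84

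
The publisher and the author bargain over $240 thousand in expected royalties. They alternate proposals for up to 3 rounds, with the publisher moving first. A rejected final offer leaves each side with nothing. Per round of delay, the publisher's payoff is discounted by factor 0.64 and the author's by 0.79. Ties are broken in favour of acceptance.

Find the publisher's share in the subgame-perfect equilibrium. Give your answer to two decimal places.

171.74

Round 3 (the publisher proposes): the author will accept anything ≥ 0, so the publisher offers 0 and keeps 240.
Round 2 (the author proposes): the publisher can get 240 next round, worth 0.64 × 240 = 153.6 now. The author offers 153.6 and keeps 240 − 153.6 = 86.4.
Round 1 (the publisher proposes): the author can get 86.4 next round, worth 0.79 × 86.4 = 68.256 now, so the publisher offers 68.256, keeping 171.744.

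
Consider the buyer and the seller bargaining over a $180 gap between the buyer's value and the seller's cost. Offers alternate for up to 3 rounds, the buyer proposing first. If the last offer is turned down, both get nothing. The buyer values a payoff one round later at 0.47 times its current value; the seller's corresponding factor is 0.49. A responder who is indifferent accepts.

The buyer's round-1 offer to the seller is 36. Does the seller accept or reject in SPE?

Reject

Round 3 (the buyer proposes): rejection yields 0 for the seller; the buyer offers 0 and keeps 180.
Round 2 (the seller proposes): the buyer can get 180 next round, worth 0.47 × 180 = 84.6 now, so the seller offers 84.6, keeping 95.4.
So by rejecting in round 1, the seller gets 95.4 next round, worth 0.49 × 95.4 = 46.746 now.
Offer 36 < 46.746, so the seller rejects.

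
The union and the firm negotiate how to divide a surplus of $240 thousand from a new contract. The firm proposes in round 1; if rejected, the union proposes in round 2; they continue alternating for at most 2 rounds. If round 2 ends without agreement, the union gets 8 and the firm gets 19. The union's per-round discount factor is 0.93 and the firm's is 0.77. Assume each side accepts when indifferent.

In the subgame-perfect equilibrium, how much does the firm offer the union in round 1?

Round 2 (the union proposes): the firm gets 19 if talks fail, so the union offers 19 and keeps 221.
Round 1 (the firm proposes): the union can get 221 next round, worth 0.93 × 221 = 205.53 now. The firm offers 205.53 and keeps 240 − 205.53 = 34.47.

205.53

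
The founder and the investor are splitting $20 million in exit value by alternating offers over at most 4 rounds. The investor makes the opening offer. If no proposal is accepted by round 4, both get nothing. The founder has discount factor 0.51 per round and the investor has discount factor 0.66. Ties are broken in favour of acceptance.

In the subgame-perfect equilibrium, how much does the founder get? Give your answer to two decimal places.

Round 4 (the founder proposes): the investor will accept anything ≥ 0, so the founder offers 0 and keeps 20.
Round 3 (the investor proposes): the founder can get 20 next round, worth 0.51 × 20 = 10.2 now. The investor offers 10.2 and keeps 20 − 10.2 = 9.8.
Round 2 (the founder proposes): the investor can get 9.8 next round, worth 0.66 × 9.8 = 6.468 now, so the founder offers 6.468, keeping 13.532.
Round 1 (the investor proposes): the founder can get 13.532 next round, worth 0.51 × 13.532 = 6.90132 now, so the investor offers 6.90132, keeping 13.09868.

6.90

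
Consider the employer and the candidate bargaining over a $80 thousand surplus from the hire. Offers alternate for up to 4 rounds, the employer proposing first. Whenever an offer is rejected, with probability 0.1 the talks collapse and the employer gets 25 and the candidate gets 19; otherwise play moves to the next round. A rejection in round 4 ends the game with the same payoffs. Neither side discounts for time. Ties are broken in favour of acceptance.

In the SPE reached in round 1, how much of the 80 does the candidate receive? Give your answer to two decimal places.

Round 4 (the candidate proposes): the employer gets 25 if talks fail, so the candidate offers 25 and keeps 55.
Round 3 (the employer proposes): rejecting gives the candidate an expected 0.9 × 55 + 0.1 × 19 = 51.4. The employer offers 51.4 and keeps 80 − 51.4 = 28.6.
Round 2 (the candidate proposes): rejecting gives the employer an expected 0.9 × 28.6 + 0.1 × 25 = 28.24, so the candidate offers 28.24, keeping 51.76.
Round 1 (the employer proposes): rejecting gives the candidate an expected 0.9 × 51.76 + 0.1 × 19 = 48.484; the employer offers that and keeps 31.516.

48.48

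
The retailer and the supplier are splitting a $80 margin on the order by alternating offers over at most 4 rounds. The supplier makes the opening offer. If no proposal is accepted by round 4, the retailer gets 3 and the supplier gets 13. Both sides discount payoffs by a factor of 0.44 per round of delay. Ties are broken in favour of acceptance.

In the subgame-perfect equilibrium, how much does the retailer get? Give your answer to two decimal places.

25.42

Round 4 (the retailer proposes): the supplier gets 13 if talks fail, so the retailer offers 13 and keeps 67.
Round 3 (the supplier proposes): the retailer can get 67 next round, worth 0.44 × 67 = 29.48 now, so the supplier offers 29.48, keeping 50.52.
Round 2 (the retailer proposes): the supplier can get 50.52 next round, worth 0.44 × 50.52 = 22.2288 now. The retailer offers 22.2288 and keeps 80 − 22.2288 = 57.7712.
Round 1 (the supplier proposes): the retailer can get 57.7712 next round, worth 0.44 × 57.7712 = 25.419328 now, so the supplier offers 25.419328, keeping 54.580672.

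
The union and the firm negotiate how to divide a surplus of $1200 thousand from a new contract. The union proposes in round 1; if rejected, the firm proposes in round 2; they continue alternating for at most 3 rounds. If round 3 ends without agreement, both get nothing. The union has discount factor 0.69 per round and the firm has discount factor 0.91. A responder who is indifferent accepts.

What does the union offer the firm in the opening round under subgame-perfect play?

338.52

Work backward from the last round.
Round 3 (the union proposes): the firm will accept anything ≥ 0, so the union offers 0 and keeps 1200.
Round 2 (the firm proposes): the union can get 1200 next round, worth 0.69 × 1200 = 828 now; the firm offers that and keeps 372.
Round 1 (the union proposes): the firm can get 372 next round, worth 0.91 × 372 = 338.52 now, so the union offers 338.52, keeping 861.48.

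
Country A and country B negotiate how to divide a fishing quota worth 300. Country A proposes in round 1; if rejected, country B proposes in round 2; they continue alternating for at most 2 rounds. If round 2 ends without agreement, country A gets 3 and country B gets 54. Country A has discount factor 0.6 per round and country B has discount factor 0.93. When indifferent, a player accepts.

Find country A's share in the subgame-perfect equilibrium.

23.79

Solve by backward induction from round 2.
Round 2 (country B proposes): country A gets 3 if talks fail, so country B offers 3 and keeps 297.
Round 1 (country A proposes): country B can get 297 next round, worth 0.93 × 297 = 276.21 now. Country A offers 276.21 and keeps 300 − 276.21 = 23.79.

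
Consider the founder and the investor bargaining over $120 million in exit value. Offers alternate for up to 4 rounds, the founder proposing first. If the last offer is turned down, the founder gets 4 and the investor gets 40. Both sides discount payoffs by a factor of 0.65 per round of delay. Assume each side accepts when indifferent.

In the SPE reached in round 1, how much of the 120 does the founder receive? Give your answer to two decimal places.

Solve by backward induction from round 4.
Round 4 (the investor proposes): the founder gets 4 if talks fail, so the investor offers 4 and keeps 116.
Round 3 (the founder proposes): the investor can get 116 next round, worth 0.65 × 116 = 75.4 now; the founder offers that and keeps 44.6.
Round 2 (the investor proposes): the founder can get 44.6 next round, worth 0.65 × 44.6 = 28.99 now, so the investor offers 28.99, keeping 91.01.
Round 1 (the founder proposes): the investor can get 91.01 next round, worth 0.65 × 91.01 = 59.1565 now; the founder offers that and keeps 60.8435.

60.84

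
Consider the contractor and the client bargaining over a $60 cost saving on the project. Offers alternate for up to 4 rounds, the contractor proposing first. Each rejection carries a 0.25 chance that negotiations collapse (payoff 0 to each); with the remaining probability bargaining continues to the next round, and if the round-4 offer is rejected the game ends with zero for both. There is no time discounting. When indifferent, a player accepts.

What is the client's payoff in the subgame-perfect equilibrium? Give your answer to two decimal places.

36.56

By backward induction:
Round 4 (the client proposes): the contractor will accept anything ≥ 0, so the client offers 0 and keeps 60.
Round 3 (the contractor proposes): rejecting gives the client an expected 0.75 × 60 = 45, so the contractor offers 45, keeping 15.
Round 2 (the client proposes): rejecting gives the contractor an expected 0.75 × 15 = 11.25; the client offers that and keeps 48.75.
Round 1 (the contractor proposes): rejecting gives the client an expected 0.75 × 48.75 = 36.5625; the contractor offers that and keeps 23.4375.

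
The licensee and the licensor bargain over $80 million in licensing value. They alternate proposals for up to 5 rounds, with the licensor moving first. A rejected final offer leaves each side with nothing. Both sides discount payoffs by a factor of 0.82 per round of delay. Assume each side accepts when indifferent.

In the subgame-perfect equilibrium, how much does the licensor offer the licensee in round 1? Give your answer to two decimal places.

Round 5 (the licensor proposes): rejection yields 0 for the licensee; the licensor offers 0 and keeps 80.
Round 4 (the licensee proposes): the licensor can get 80 next round, worth 0.82 × 80 = 65.6 now; the licensee offers that and keeps 14.4.
Round 3 (the licensor proposes): the licensee can get 14.4 next round, worth 0.82 × 14.4 = 11.808 now. The licensor offers 11.808 and keeps 80 − 11.808 = 68.192.
Round 2 (the licensee proposes): the licensor can get 68.192 next round, worth 0.82 × 68.192 = 55.91744 now; the licensee offers that and keeps 24.08256.
Round 1 (the licensor proposes): the licensee can get 24.08256 next round, worth 0.82 × 24.08256 = 19.7476992 now; the licensor offers that and keeps 60.2523008.

19.75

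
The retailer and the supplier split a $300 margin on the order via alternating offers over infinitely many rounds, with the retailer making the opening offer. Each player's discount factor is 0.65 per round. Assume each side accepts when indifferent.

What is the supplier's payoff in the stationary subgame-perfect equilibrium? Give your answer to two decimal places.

118.18

Let x be the retailer's share when the retailer proposes and y be the supplier's share when the supplier proposes.
The supplier accepts iff offered ≥ 0.65·y, so x = 300 − 0.65y. Symmetrically y = 300 − 0.65x.
Substituting: x = 300 − 0.65(300 − 0.65x), giving x(1 − 0.65·0.65) = 300(1 − 0.65).
So x = 300 × 0.35 / 0.5775 ≈ 181.8182, and the supplier receives 300 − x ≈ 118.1818.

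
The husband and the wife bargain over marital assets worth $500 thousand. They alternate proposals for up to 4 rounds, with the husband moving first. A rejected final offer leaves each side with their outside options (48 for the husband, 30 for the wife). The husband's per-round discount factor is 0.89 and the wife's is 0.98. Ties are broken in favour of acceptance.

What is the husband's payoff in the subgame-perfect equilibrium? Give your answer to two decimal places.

Round 4 (the wife proposes): the husband gets 48 if talks fail, so the wife offers 48 and keeps 452.
Round 3 (the husband proposes): the wife can get 452 next round, worth 0.98 × 452 = 442.96 now; the husband offers that and keeps 57.04.
Round 2 (the wife proposes): the husband can get 57.04 next round, worth 0.89 × 57.04 = 50.7656 now. The wife offers 50.7656 and keeps 500 − 50.7656 = 449.2344.
Round 1 (the husband proposes): the wife can get 449.2344 next round, worth 0.98 × 449.2344 = 440.249712 now; the husband offers that and keeps 59.750288.

59.75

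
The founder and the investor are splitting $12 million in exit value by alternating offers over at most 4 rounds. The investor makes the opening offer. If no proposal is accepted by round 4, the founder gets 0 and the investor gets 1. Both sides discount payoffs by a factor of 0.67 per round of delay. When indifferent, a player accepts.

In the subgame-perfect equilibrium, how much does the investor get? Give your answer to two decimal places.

Round 4 (the founder proposes): the investor gets 1 if talks fail, so the founder offers 1 and keeps 11.
Round 3 (the investor proposes): the founder can get 11 next round, worth 0.67 × 11 = 7.37 now, so the investor offers 7.37, keeping 4.63.
Round 2 (the founder proposes): the investor can get 4.63 next round, worth 0.67 × 4.63 = 3.1021 now; the founder offers that and keeps 8.8979.
Round 1 (the investor proposes): the founder can get 8.8979 next round, worth 0.67 × 8.8979 = 5.961593 now; the investor offers that and keeps 6.038407.

6.04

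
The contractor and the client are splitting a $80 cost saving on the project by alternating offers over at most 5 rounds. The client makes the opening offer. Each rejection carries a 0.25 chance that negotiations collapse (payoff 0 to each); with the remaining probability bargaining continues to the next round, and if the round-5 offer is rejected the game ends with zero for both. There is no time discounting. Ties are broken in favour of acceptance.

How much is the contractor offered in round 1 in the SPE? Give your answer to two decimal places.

23.44

By backward induction:
Round 5 (the client proposes): the contractor will accept anything ≥ 0, so the client offers 0 and keeps 80.
Round 4 (the contractor proposes): rejecting gives the client an expected 0.75 × 80 = 60. The contractor offers 60 and keeps 80 − 60 = 20.
Round 3 (the client proposes): rejecting gives the contractor an expected 0.75 × 20 = 15, so the client offers 15, keeping 65.
Round 2 (the contractor proposes): rejecting gives the client an expected 0.75 × 65 = 48.75. The contractor offers 48.75 and keeps 80 − 48.75 = 31.25.
Round 1 (the client proposes): rejecting gives the contractor an expected 0.75 × 31.25 = 23.4375. The client offers 23.4375 and keeps 80 − 23.4375 = 56.5625.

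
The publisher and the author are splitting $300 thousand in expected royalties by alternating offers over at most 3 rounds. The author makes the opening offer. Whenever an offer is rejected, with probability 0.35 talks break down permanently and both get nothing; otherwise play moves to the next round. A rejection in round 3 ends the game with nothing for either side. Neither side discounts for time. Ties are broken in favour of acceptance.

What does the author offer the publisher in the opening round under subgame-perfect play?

Round 3 (the author proposes): the publisher will accept anything ≥ 0, so the author offers 0 and keeps 300.
Round 2 (the publisher proposes): rejecting gives the author an expected 0.65 × 300 = 195, so the publisher offers 195, keeping 105.
Round 1 (the author proposes): rejecting gives the publisher an expected 0.65 × 105 = 68.25; the author offers that and keeps 231.75.

68.25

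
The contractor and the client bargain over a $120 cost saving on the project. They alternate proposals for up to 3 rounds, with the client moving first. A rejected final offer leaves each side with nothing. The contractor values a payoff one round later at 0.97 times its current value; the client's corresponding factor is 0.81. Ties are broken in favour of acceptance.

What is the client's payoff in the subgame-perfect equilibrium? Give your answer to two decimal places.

Round 3 (the client proposes): rejection yields 0 for the contractor; the client offers 0 and keeps 120.
Round 2 (the contractor proposes): the client can get 120 next round, worth 0.81 × 120 = 97.2 now, so the contractor offers 97.2, keeping 22.8.
Round 1 (the client proposes): the contractor can get 22.8 next round, worth 0.97 × 22.8 = 22.116 now; the client offers that and keeps 97.884.

97.88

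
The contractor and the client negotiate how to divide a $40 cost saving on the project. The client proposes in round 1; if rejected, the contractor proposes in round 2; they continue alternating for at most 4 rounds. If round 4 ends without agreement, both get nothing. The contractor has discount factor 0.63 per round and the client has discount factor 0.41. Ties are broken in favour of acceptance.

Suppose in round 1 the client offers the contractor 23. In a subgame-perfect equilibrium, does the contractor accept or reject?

Accept

Work out the contractor's continuation value if the offer is rejected.
Round 4 (the contractor proposes): rejection yields 0 for the client; the contractor offers 0 and keeps 40.
Round 3 (the client proposes): the contractor can get 40 next round, worth 0.63 × 40 = 25.2 now; the client offers that and keeps 14.8.
Round 2 (the contractor proposes): the client can get 14.8 next round, worth 0.41 × 14.8 = 6.068 now. The contractor offers 6.068 and keeps 40 − 6.068 = 33.932.
So by rejecting in round 1, the contractor gets 33.932 next round, worth 0.63 × 33.932 = 21.37716 now.
Offer 23 ≥ 21.37716, so the contractor accepts.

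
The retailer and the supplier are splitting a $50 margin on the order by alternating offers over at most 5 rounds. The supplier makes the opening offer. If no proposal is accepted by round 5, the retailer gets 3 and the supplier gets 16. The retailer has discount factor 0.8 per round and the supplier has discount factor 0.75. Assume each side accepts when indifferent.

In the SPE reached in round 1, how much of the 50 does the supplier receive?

Round 5 (the supplier proposes): the retailer gets 3 if talks fail, so the supplier offers 3 and keeps 47.
Round 4 (the retailer proposes): the supplier can get 47 next round, worth 0.75 × 47 = 35.25 now, so the retailer offers 35.25, keeping 14.75.
Round 3 (the supplier proposes): the retailer can get 14.75 next round, worth 0.8 × 14.75 = 11.8 now; the supplier offers that and keeps 38.2.
Round 2 (the retailer proposes): the supplier can get 38.2 next round, worth 0.75 × 38.2 = 28.65 now, so the retailer offers 28.65, keeping 21.35.
Round 1 (the supplier proposes): the retailer can get 21.35 next round, worth 0.8 × 21.35 = 17.08 now. The supplier offers 17.08 and keeps 50 − 17.08 = 32.92.

32.92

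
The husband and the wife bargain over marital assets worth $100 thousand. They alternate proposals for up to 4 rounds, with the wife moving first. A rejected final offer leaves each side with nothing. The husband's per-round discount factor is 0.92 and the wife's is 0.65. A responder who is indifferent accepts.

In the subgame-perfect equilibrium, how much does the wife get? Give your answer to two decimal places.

Round 4 (the husband proposes): rejection yields 0 for the wife; the husband offers 0 and keeps 100.
Round 3 (the wife proposes): the husband can get 100 next round, worth 0.92 × 100 = 92 now; the wife offers that and keeps 8.
Round 2 (the husband proposes): the wife can get 8 next round, worth 0.65 × 8 = 5.2 now, so the husband offers 5.2, keeping 94.8.
Round 1 (the wife proposes): the husband can get 94.8 next round, worth 0.92 × 94.8 = 87.216 now. The wife offers 87.216 and keeps 100 − 87.216 = 12.784.

12.78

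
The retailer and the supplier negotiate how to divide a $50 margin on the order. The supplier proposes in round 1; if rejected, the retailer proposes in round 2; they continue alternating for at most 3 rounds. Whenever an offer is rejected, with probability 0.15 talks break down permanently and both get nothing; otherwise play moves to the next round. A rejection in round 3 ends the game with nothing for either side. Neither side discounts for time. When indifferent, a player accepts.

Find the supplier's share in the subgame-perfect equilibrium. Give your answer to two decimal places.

43.63

Round 3 (the supplier proposes): rejection yields 0 for the retailer; the supplier offers 0 and keeps 50.
Round 2 (the retailer proposes): rejecting gives the supplier an expected 0.85 × 50 = 42.5. The retailer offers 42.5 and keeps 50 − 42.5 = 7.5.
Round 1 (the supplier proposes): rejecting gives the retailer an expected 0.85 × 7.5 = 6.375; the supplier offers that and keeps 43.625.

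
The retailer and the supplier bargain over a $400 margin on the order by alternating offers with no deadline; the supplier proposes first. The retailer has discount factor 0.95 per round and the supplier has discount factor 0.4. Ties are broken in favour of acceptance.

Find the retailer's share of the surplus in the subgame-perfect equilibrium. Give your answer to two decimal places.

When the supplier proposes, the retailer accepts any offer worth at least 0.95 times what the retailer would get by proposing next round; and vice versa.
This gives x = 400 − 0.95y and y = 400 − 0.4x, where x and y are each side's share when it proposes.
Hence (1 − 0.95·0.4)x = 400(1 − 0.95), i.e. 0.62·x = 20.
x ≈ 32.2581; the retailer's share is 400 − x ≈ 367.7419.

367.74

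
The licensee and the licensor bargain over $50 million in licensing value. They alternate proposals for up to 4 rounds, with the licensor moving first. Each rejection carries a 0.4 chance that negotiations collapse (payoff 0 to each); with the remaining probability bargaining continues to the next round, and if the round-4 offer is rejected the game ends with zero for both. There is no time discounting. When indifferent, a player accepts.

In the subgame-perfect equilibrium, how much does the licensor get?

Round 4 (the licensee proposes): rejection yields 0 for the licensor; the licensee offers 0 and keeps 50.
Round 3 (the licensor proposes): rejecting gives the licensee an expected 0.6 × 50 = 30. The licensor offers 30 and keeps 50 − 30 = 20.
Round 2 (the licensee proposes): rejecting gives the licensor an expected 0.6 × 20 = 12; the licensee offers that and keeps 38.
Round 1 (the licensor proposes): rejecting gives the licensee an expected 0.6 × 38 = 22.8. The licensor offers 22.8 and keeps 50 − 22.8 = 27.2.

27.2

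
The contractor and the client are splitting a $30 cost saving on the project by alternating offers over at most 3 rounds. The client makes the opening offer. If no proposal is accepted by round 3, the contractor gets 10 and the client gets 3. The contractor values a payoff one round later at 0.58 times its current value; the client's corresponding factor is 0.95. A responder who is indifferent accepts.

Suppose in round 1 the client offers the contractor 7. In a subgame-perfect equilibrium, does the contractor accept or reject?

Round 3 (the client proposes): the contractor gets 10 if talks fail, so the client offers 10 and keeps 20.
Round 2 (the contractor proposes): the client can get 20 next round, worth 0.95 × 20 = 19 now. The contractor offers 19 and keeps 30 − 19 = 11.
So by rejecting in round 1, the contractor gets 11 next round, worth 0.58 × 11 = 6.38 now.
Offer 7 ≥ 6.38, so the contractor accepts.

Accept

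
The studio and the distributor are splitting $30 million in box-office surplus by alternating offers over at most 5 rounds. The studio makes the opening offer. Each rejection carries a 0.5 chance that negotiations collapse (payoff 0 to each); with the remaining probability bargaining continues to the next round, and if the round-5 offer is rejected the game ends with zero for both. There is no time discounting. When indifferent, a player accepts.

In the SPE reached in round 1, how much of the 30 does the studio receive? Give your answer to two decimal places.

20.63

Round 5 (the studio proposes): rejection yields 0 for the distributor; the studio offers 0 and keeps 30.
Round 4 (the distributor proposes): rejecting gives the studio an expected 0.5 × 30 = 15. The distributor offers 15 and keeps 30 − 15 = 15.
Round 3 (the studio proposes): rejecting gives the distributor an expected 0.5 × 15 = 7.5, so the studio offers 7.5, keeping 22.5.
Round 2 (the distributor proposes): rejecting gives the studio an expected 0.5 × 22.5 = 11.25, so the distributor offers 11.25, keeping 18.75.
Round 1 (the studio proposes): rejecting gives the distributor an expected 0.5 × 18.75 = 9.375. The studio offers 9.375 and keeps 30 − 9.375 = 20.625.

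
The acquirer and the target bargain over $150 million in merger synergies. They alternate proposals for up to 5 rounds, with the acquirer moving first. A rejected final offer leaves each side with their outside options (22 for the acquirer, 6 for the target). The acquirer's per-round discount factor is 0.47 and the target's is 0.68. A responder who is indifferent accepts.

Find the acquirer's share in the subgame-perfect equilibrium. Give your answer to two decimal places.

78.05

Round 5 (the acquirer proposes): the target gets 6 if talks fail, so the acquirer offers 6 and keeps 144.
Round 4 (the target proposes): the acquirer can get 144 next round, worth 0.47 × 144 = 67.68 now; the target offers that and keeps 82.32.
Round 3 (the acquirer proposes): the target can get 82.32 next round, worth 0.68 × 82.32 = 55.9776 now; the acquirer offers that and keeps 94.0224.
Round 2 (the target proposes): the acquirer can get 94.0224 next round, worth 0.47 × 94.0224 = 44.190528 now; the target offers that and keeps 105.809472.
Round 1 (the acquirer proposes): the target can get 105.809472 next round, worth 0.68 × 105.809472 = 71.95044096 now. The acquirer offers 71.95044096 and keeps 150 − 71.95044096 = 78.04955904.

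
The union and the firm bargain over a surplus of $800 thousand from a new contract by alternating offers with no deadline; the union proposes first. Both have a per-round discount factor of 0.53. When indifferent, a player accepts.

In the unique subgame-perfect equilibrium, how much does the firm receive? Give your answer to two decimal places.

Let x be the union's share when the union proposes and y be the firm's share when the firm proposes.
The firm accepts iff offered ≥ 0.53·y, so x = 800 − 0.53y. Symmetrically y = 800 − 0.53x.
Substituting: x = 800 − 0.53(800 − 0.53x), giving x(1 − 0.53·0.53) = 800(1 − 0.53).
So x = 800 × 0.47 / 0.7191 ≈ 522.8758, and the firm receives 800 − x ≈ 277.1242.

277.12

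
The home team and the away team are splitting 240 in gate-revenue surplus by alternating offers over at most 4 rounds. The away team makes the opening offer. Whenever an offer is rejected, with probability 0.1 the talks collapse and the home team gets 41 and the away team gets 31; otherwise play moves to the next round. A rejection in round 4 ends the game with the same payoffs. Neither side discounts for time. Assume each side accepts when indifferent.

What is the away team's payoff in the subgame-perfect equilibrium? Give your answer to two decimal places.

61.41

By backward induction:
Round 4 (the home team proposes): the away team gets 31 if talks fail, so the home team offers 31 and keeps 209.
Round 3 (the away team proposes): rejecting gives the home team an expected 0.9 × 209 + 0.1 × 41 = 192.2; the away team offers that and keeps 47.8.
Round 2 (the home team proposes): rejecting gives the away team an expected 0.9 × 47.8 + 0.1 × 31 = 46.12; the home team offers that and keeps 193.88.
Round 1 (the away team proposes): rejecting gives the home team an expected 0.9 × 193.88 + 0.1 × 41 = 178.592; the away team offers that and keeps 61.408.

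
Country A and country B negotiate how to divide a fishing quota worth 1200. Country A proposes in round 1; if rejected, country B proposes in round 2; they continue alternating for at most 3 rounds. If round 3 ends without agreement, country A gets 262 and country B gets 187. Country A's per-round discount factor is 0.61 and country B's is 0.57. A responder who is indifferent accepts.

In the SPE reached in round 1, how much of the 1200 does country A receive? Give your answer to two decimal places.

Round 3 (country A proposes): country B gets 187 if talks fail, so country A offers 187 and keeps 1013.
Round 2 (country B proposes): country A can get 1013 next round, worth 0.61 × 1013 = 617.93 now, so country B offers 617.93, keeping 582.07.
Round 1 (country A proposes): country B can get 582.07 next round, worth 0.57 × 582.07 = 331.7799 now, so country A offers 331.7799, keeping 868.2201.

868.22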